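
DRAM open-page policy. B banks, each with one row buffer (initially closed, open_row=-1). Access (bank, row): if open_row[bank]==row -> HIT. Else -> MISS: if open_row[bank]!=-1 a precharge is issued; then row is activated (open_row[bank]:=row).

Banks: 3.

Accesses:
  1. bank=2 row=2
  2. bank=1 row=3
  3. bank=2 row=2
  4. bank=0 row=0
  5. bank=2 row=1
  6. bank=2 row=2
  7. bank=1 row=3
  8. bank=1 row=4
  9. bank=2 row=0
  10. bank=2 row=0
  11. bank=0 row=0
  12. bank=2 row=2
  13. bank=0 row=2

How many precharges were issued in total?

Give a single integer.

Answer: 6

Derivation:
Acc 1: bank2 row2 -> MISS (open row2); precharges=0
Acc 2: bank1 row3 -> MISS (open row3); precharges=0
Acc 3: bank2 row2 -> HIT
Acc 4: bank0 row0 -> MISS (open row0); precharges=0
Acc 5: bank2 row1 -> MISS (open row1); precharges=1
Acc 6: bank2 row2 -> MISS (open row2); precharges=2
Acc 7: bank1 row3 -> HIT
Acc 8: bank1 row4 -> MISS (open row4); precharges=3
Acc 9: bank2 row0 -> MISS (open row0); precharges=4
Acc 10: bank2 row0 -> HIT
Acc 11: bank0 row0 -> HIT
Acc 12: bank2 row2 -> MISS (open row2); precharges=5
Acc 13: bank0 row2 -> MISS (open row2); precharges=6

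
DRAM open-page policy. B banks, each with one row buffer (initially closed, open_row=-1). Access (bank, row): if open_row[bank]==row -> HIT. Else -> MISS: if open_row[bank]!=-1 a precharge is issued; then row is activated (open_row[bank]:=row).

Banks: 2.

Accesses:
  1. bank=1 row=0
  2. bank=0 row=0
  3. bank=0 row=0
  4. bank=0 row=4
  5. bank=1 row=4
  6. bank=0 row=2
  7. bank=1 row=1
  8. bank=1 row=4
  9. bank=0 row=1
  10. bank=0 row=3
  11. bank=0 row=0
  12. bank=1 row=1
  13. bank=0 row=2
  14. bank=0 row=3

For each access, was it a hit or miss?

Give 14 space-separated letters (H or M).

Answer: M M H M M M M M M M M M M M

Derivation:
Acc 1: bank1 row0 -> MISS (open row0); precharges=0
Acc 2: bank0 row0 -> MISS (open row0); precharges=0
Acc 3: bank0 row0 -> HIT
Acc 4: bank0 row4 -> MISS (open row4); precharges=1
Acc 5: bank1 row4 -> MISS (open row4); precharges=2
Acc 6: bank0 row2 -> MISS (open row2); precharges=3
Acc 7: bank1 row1 -> MISS (open row1); precharges=4
Acc 8: bank1 row4 -> MISS (open row4); precharges=5
Acc 9: bank0 row1 -> MISS (open row1); precharges=6
Acc 10: bank0 row3 -> MISS (open row3); precharges=7
Acc 11: bank0 row0 -> MISS (open row0); precharges=8
Acc 12: bank1 row1 -> MISS (open row1); precharges=9
Acc 13: bank0 row2 -> MISS (open row2); precharges=10
Acc 14: bank0 row3 -> MISS (open row3); precharges=11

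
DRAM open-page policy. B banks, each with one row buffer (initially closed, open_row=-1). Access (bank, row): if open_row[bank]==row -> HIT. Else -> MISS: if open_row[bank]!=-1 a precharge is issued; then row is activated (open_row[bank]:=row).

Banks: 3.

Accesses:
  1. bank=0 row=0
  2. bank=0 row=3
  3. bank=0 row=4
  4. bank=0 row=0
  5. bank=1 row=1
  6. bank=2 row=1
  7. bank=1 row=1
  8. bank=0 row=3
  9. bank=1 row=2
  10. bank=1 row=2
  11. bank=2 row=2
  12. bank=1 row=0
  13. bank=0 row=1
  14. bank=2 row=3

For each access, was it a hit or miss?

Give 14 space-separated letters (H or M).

Answer: M M M M M M H M M H M M M M

Derivation:
Acc 1: bank0 row0 -> MISS (open row0); precharges=0
Acc 2: bank0 row3 -> MISS (open row3); precharges=1
Acc 3: bank0 row4 -> MISS (open row4); precharges=2
Acc 4: bank0 row0 -> MISS (open row0); precharges=3
Acc 5: bank1 row1 -> MISS (open row1); precharges=3
Acc 6: bank2 row1 -> MISS (open row1); precharges=3
Acc 7: bank1 row1 -> HIT
Acc 8: bank0 row3 -> MISS (open row3); precharges=4
Acc 9: bank1 row2 -> MISS (open row2); precharges=5
Acc 10: bank1 row2 -> HIT
Acc 11: bank2 row2 -> MISS (open row2); precharges=6
Acc 12: bank1 row0 -> MISS (open row0); precharges=7
Acc 13: bank0 row1 -> MISS (open row1); precharges=8
Acc 14: bank2 row3 -> MISS (open row3); precharges=9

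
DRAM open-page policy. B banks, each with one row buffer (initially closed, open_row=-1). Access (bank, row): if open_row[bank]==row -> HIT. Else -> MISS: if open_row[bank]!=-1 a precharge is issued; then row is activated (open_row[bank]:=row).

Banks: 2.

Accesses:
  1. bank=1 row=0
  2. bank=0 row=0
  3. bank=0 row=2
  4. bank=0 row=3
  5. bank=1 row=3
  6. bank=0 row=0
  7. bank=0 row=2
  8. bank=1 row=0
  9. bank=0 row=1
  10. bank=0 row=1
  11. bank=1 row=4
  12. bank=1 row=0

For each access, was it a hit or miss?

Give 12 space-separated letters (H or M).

Answer: M M M M M M M M M H M M

Derivation:
Acc 1: bank1 row0 -> MISS (open row0); precharges=0
Acc 2: bank0 row0 -> MISS (open row0); precharges=0
Acc 3: bank0 row2 -> MISS (open row2); precharges=1
Acc 4: bank0 row3 -> MISS (open row3); precharges=2
Acc 5: bank1 row3 -> MISS (open row3); precharges=3
Acc 6: bank0 row0 -> MISS (open row0); precharges=4
Acc 7: bank0 row2 -> MISS (open row2); precharges=5
Acc 8: bank1 row0 -> MISS (open row0); precharges=6
Acc 9: bank0 row1 -> MISS (open row1); precharges=7
Acc 10: bank0 row1 -> HIT
Acc 11: bank1 row4 -> MISS (open row4); precharges=8
Acc 12: bank1 row0 -> MISS (open row0); precharges=9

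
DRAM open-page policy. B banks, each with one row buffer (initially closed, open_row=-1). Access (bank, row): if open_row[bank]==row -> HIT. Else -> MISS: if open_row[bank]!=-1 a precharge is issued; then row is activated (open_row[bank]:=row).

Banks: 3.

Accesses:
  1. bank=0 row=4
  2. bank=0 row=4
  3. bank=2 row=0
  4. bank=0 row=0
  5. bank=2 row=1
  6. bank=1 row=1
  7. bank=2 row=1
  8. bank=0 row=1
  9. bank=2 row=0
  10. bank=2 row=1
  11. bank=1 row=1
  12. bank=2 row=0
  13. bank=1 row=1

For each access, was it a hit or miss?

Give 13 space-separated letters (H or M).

Acc 1: bank0 row4 -> MISS (open row4); precharges=0
Acc 2: bank0 row4 -> HIT
Acc 3: bank2 row0 -> MISS (open row0); precharges=0
Acc 4: bank0 row0 -> MISS (open row0); precharges=1
Acc 5: bank2 row1 -> MISS (open row1); precharges=2
Acc 6: bank1 row1 -> MISS (open row1); precharges=2
Acc 7: bank2 row1 -> HIT
Acc 8: bank0 row1 -> MISS (open row1); precharges=3
Acc 9: bank2 row0 -> MISS (open row0); precharges=4
Acc 10: bank2 row1 -> MISS (open row1); precharges=5
Acc 11: bank1 row1 -> HIT
Acc 12: bank2 row0 -> MISS (open row0); precharges=6
Acc 13: bank1 row1 -> HIT

Answer: M H M M M M H M M M H M H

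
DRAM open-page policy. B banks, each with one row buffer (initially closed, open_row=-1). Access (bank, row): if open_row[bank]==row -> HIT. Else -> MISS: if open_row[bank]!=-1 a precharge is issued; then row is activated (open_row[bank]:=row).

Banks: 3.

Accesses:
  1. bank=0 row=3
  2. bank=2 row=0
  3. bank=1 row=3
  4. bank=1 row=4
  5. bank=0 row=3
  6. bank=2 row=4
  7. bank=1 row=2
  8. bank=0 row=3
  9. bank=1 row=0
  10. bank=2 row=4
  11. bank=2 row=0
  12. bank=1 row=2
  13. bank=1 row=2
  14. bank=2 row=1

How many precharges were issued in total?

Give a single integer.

Answer: 7

Derivation:
Acc 1: bank0 row3 -> MISS (open row3); precharges=0
Acc 2: bank2 row0 -> MISS (open row0); precharges=0
Acc 3: bank1 row3 -> MISS (open row3); precharges=0
Acc 4: bank1 row4 -> MISS (open row4); precharges=1
Acc 5: bank0 row3 -> HIT
Acc 6: bank2 row4 -> MISS (open row4); precharges=2
Acc 7: bank1 row2 -> MISS (open row2); precharges=3
Acc 8: bank0 row3 -> HIT
Acc 9: bank1 row0 -> MISS (open row0); precharges=4
Acc 10: bank2 row4 -> HIT
Acc 11: bank2 row0 -> MISS (open row0); precharges=5
Acc 12: bank1 row2 -> MISS (open row2); precharges=6
Acc 13: bank1 row2 -> HIT
Acc 14: bank2 row1 -> MISS (open row1); precharges=7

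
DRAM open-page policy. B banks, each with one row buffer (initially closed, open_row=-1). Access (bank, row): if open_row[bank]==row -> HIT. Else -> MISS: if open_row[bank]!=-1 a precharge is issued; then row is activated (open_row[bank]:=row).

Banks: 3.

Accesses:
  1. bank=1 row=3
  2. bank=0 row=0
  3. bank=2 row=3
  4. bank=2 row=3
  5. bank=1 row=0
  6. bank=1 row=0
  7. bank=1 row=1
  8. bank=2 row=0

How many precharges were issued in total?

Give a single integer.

Answer: 3

Derivation:
Acc 1: bank1 row3 -> MISS (open row3); precharges=0
Acc 2: bank0 row0 -> MISS (open row0); precharges=0
Acc 3: bank2 row3 -> MISS (open row3); precharges=0
Acc 4: bank2 row3 -> HIT
Acc 5: bank1 row0 -> MISS (open row0); precharges=1
Acc 6: bank1 row0 -> HIT
Acc 7: bank1 row1 -> MISS (open row1); precharges=2
Acc 8: bank2 row0 -> MISS (open row0); precharges=3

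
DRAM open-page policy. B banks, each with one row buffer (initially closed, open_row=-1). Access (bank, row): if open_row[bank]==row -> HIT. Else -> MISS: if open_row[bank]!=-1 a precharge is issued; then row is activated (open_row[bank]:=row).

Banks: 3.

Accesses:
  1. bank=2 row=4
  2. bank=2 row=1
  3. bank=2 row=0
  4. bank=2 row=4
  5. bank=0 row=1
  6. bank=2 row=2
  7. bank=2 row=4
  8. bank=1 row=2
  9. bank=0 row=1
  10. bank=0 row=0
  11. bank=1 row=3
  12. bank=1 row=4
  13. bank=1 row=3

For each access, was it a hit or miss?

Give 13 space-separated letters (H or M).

Acc 1: bank2 row4 -> MISS (open row4); precharges=0
Acc 2: bank2 row1 -> MISS (open row1); precharges=1
Acc 3: bank2 row0 -> MISS (open row0); precharges=2
Acc 4: bank2 row4 -> MISS (open row4); precharges=3
Acc 5: bank0 row1 -> MISS (open row1); precharges=3
Acc 6: bank2 row2 -> MISS (open row2); precharges=4
Acc 7: bank2 row4 -> MISS (open row4); precharges=5
Acc 8: bank1 row2 -> MISS (open row2); precharges=5
Acc 9: bank0 row1 -> HIT
Acc 10: bank0 row0 -> MISS (open row0); precharges=6
Acc 11: bank1 row3 -> MISS (open row3); precharges=7
Acc 12: bank1 row4 -> MISS (open row4); precharges=8
Acc 13: bank1 row3 -> MISS (open row3); precharges=9

Answer: M M M M M M M M H M M M M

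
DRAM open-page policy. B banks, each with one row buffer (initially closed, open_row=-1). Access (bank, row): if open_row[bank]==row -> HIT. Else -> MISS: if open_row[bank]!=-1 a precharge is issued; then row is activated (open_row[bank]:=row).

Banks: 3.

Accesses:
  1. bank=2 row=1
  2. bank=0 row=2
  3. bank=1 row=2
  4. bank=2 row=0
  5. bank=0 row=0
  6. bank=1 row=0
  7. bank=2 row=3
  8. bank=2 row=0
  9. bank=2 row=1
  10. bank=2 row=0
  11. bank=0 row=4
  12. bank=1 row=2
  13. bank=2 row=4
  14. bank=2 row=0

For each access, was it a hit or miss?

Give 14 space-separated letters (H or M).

Acc 1: bank2 row1 -> MISS (open row1); precharges=0
Acc 2: bank0 row2 -> MISS (open row2); precharges=0
Acc 3: bank1 row2 -> MISS (open row2); precharges=0
Acc 4: bank2 row0 -> MISS (open row0); precharges=1
Acc 5: bank0 row0 -> MISS (open row0); precharges=2
Acc 6: bank1 row0 -> MISS (open row0); precharges=3
Acc 7: bank2 row3 -> MISS (open row3); precharges=4
Acc 8: bank2 row0 -> MISS (open row0); precharges=5
Acc 9: bank2 row1 -> MISS (open row1); precharges=6
Acc 10: bank2 row0 -> MISS (open row0); precharges=7
Acc 11: bank0 row4 -> MISS (open row4); precharges=8
Acc 12: bank1 row2 -> MISS (open row2); precharges=9
Acc 13: bank2 row4 -> MISS (open row4); precharges=10
Acc 14: bank2 row0 -> MISS (open row0); precharges=11

Answer: M M M M M M M M M M M M M M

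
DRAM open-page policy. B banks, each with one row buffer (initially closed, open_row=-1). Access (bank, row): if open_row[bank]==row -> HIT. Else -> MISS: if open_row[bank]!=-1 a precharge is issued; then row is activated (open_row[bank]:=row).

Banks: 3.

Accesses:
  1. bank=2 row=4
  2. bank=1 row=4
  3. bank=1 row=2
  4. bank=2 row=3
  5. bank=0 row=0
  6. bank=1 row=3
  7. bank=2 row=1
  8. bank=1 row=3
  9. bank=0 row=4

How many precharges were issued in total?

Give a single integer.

Answer: 5

Derivation:
Acc 1: bank2 row4 -> MISS (open row4); precharges=0
Acc 2: bank1 row4 -> MISS (open row4); precharges=0
Acc 3: bank1 row2 -> MISS (open row2); precharges=1
Acc 4: bank2 row3 -> MISS (open row3); precharges=2
Acc 5: bank0 row0 -> MISS (open row0); precharges=2
Acc 6: bank1 row3 -> MISS (open row3); precharges=3
Acc 7: bank2 row1 -> MISS (open row1); precharges=4
Acc 8: bank1 row3 -> HIT
Acc 9: bank0 row4 -> MISS (open row4); precharges=5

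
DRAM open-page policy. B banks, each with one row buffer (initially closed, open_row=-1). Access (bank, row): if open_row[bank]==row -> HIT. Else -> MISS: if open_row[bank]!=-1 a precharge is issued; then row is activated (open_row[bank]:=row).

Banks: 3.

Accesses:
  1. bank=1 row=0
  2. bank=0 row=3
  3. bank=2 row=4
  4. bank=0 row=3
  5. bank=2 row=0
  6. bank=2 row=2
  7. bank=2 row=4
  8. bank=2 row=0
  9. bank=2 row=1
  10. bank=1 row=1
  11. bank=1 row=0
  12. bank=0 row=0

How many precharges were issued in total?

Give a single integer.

Answer: 8

Derivation:
Acc 1: bank1 row0 -> MISS (open row0); precharges=0
Acc 2: bank0 row3 -> MISS (open row3); precharges=0
Acc 3: bank2 row4 -> MISS (open row4); precharges=0
Acc 4: bank0 row3 -> HIT
Acc 5: bank2 row0 -> MISS (open row0); precharges=1
Acc 6: bank2 row2 -> MISS (open row2); precharges=2
Acc 7: bank2 row4 -> MISS (open row4); precharges=3
Acc 8: bank2 row0 -> MISS (open row0); precharges=4
Acc 9: bank2 row1 -> MISS (open row1); precharges=5
Acc 10: bank1 row1 -> MISS (open row1); precharges=6
Acc 11: bank1 row0 -> MISS (open row0); precharges=7
Acc 12: bank0 row0 -> MISS (open row0); precharges=8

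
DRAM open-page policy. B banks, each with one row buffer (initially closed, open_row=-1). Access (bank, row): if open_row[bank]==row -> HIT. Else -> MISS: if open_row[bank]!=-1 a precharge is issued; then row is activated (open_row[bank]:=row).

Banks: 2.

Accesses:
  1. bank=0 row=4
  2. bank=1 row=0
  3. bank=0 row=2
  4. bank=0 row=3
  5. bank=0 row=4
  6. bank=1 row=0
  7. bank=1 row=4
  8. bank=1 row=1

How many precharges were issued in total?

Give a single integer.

Answer: 5

Derivation:
Acc 1: bank0 row4 -> MISS (open row4); precharges=0
Acc 2: bank1 row0 -> MISS (open row0); precharges=0
Acc 3: bank0 row2 -> MISS (open row2); precharges=1
Acc 4: bank0 row3 -> MISS (open row3); precharges=2
Acc 5: bank0 row4 -> MISS (open row4); precharges=3
Acc 6: bank1 row0 -> HIT
Acc 7: bank1 row4 -> MISS (open row4); precharges=4
Acc 8: bank1 row1 -> MISS (open row1); precharges=5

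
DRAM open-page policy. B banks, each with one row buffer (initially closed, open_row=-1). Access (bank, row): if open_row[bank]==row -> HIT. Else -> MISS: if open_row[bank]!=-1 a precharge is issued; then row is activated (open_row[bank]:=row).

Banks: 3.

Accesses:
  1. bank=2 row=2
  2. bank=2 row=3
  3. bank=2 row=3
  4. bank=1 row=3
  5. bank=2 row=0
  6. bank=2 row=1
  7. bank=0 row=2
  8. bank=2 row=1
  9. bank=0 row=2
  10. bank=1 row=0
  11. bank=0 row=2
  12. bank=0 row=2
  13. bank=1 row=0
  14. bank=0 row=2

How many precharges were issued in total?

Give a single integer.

Acc 1: bank2 row2 -> MISS (open row2); precharges=0
Acc 2: bank2 row3 -> MISS (open row3); precharges=1
Acc 3: bank2 row3 -> HIT
Acc 4: bank1 row3 -> MISS (open row3); precharges=1
Acc 5: bank2 row0 -> MISS (open row0); precharges=2
Acc 6: bank2 row1 -> MISS (open row1); precharges=3
Acc 7: bank0 row2 -> MISS (open row2); precharges=3
Acc 8: bank2 row1 -> HIT
Acc 9: bank0 row2 -> HIT
Acc 10: bank1 row0 -> MISS (open row0); precharges=4
Acc 11: bank0 row2 -> HIT
Acc 12: bank0 row2 -> HIT
Acc 13: bank1 row0 -> HIT
Acc 14: bank0 row2 -> HIT

Answer: 4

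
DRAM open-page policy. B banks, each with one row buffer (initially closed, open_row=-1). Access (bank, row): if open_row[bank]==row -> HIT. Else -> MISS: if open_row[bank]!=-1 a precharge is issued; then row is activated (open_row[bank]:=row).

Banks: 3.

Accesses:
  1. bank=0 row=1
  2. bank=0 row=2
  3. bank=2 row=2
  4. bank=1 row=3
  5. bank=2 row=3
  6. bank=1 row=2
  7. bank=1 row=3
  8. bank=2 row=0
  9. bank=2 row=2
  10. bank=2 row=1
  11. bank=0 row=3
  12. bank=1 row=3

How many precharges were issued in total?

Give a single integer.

Acc 1: bank0 row1 -> MISS (open row1); precharges=0
Acc 2: bank0 row2 -> MISS (open row2); precharges=1
Acc 3: bank2 row2 -> MISS (open row2); precharges=1
Acc 4: bank1 row3 -> MISS (open row3); precharges=1
Acc 5: bank2 row3 -> MISS (open row3); precharges=2
Acc 6: bank1 row2 -> MISS (open row2); precharges=3
Acc 7: bank1 row3 -> MISS (open row3); precharges=4
Acc 8: bank2 row0 -> MISS (open row0); precharges=5
Acc 9: bank2 row2 -> MISS (open row2); precharges=6
Acc 10: bank2 row1 -> MISS (open row1); precharges=7
Acc 11: bank0 row3 -> MISS (open row3); precharges=8
Acc 12: bank1 row3 -> HIT

Answer: 8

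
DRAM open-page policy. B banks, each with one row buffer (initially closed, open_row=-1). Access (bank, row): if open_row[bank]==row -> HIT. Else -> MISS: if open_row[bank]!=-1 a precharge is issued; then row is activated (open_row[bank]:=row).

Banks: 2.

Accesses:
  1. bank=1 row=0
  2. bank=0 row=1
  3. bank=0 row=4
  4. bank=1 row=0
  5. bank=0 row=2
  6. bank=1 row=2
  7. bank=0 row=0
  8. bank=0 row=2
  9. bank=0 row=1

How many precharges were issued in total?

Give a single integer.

Answer: 6

Derivation:
Acc 1: bank1 row0 -> MISS (open row0); precharges=0
Acc 2: bank0 row1 -> MISS (open row1); precharges=0
Acc 3: bank0 row4 -> MISS (open row4); precharges=1
Acc 4: bank1 row0 -> HIT
Acc 5: bank0 row2 -> MISS (open row2); precharges=2
Acc 6: bank1 row2 -> MISS (open row2); precharges=3
Acc 7: bank0 row0 -> MISS (open row0); precharges=4
Acc 8: bank0 row2 -> MISS (open row2); precharges=5
Acc 9: bank0 row1 -> MISS (open row1); precharges=6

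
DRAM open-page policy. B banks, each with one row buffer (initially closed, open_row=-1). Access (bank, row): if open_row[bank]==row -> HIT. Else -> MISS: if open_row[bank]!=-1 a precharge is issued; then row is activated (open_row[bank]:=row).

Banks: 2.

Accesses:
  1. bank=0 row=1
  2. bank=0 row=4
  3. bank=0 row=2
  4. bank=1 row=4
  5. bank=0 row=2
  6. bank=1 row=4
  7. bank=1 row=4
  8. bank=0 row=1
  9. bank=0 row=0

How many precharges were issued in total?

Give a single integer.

Answer: 4

Derivation:
Acc 1: bank0 row1 -> MISS (open row1); precharges=0
Acc 2: bank0 row4 -> MISS (open row4); precharges=1
Acc 3: bank0 row2 -> MISS (open row2); precharges=2
Acc 4: bank1 row4 -> MISS (open row4); precharges=2
Acc 5: bank0 row2 -> HIT
Acc 6: bank1 row4 -> HIT
Acc 7: bank1 row4 -> HIT
Acc 8: bank0 row1 -> MISS (open row1); precharges=3
Acc 9: bank0 row0 -> MISS (open row0); precharges=4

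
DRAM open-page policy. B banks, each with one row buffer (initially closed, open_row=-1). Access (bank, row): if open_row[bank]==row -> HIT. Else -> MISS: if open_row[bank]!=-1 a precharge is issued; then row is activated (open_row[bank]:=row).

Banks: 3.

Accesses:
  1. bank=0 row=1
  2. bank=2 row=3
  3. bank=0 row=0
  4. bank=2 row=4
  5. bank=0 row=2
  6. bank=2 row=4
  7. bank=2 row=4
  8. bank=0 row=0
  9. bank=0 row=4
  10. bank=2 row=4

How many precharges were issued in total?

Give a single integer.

Acc 1: bank0 row1 -> MISS (open row1); precharges=0
Acc 2: bank2 row3 -> MISS (open row3); precharges=0
Acc 3: bank0 row0 -> MISS (open row0); precharges=1
Acc 4: bank2 row4 -> MISS (open row4); precharges=2
Acc 5: bank0 row2 -> MISS (open row2); precharges=3
Acc 6: bank2 row4 -> HIT
Acc 7: bank2 row4 -> HIT
Acc 8: bank0 row0 -> MISS (open row0); precharges=4
Acc 9: bank0 row4 -> MISS (open row4); precharges=5
Acc 10: bank2 row4 -> HIT

Answer: 5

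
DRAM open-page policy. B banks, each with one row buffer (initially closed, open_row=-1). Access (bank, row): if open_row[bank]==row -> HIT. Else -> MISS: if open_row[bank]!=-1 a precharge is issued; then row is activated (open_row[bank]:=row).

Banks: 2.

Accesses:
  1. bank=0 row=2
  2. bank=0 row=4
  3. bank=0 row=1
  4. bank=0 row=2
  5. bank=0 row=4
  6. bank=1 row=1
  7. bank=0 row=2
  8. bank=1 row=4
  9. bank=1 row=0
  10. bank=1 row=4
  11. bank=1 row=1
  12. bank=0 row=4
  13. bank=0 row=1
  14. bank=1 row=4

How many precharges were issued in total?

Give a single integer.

Acc 1: bank0 row2 -> MISS (open row2); precharges=0
Acc 2: bank0 row4 -> MISS (open row4); precharges=1
Acc 3: bank0 row1 -> MISS (open row1); precharges=2
Acc 4: bank0 row2 -> MISS (open row2); precharges=3
Acc 5: bank0 row4 -> MISS (open row4); precharges=4
Acc 6: bank1 row1 -> MISS (open row1); precharges=4
Acc 7: bank0 row2 -> MISS (open row2); precharges=5
Acc 8: bank1 row4 -> MISS (open row4); precharges=6
Acc 9: bank1 row0 -> MISS (open row0); precharges=7
Acc 10: bank1 row4 -> MISS (open row4); precharges=8
Acc 11: bank1 row1 -> MISS (open row1); precharges=9
Acc 12: bank0 row4 -> MISS (open row4); precharges=10
Acc 13: bank0 row1 -> MISS (open row1); precharges=11
Acc 14: bank1 row4 -> MISS (open row4); precharges=12

Answer: 12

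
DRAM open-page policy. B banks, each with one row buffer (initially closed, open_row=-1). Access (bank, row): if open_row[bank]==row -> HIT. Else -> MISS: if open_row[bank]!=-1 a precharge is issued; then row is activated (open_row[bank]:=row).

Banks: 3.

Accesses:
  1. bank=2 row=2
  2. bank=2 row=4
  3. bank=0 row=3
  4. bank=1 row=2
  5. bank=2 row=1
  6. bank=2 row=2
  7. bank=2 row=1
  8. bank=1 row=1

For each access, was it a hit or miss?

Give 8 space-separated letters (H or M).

Answer: M M M M M M M M

Derivation:
Acc 1: bank2 row2 -> MISS (open row2); precharges=0
Acc 2: bank2 row4 -> MISS (open row4); precharges=1
Acc 3: bank0 row3 -> MISS (open row3); precharges=1
Acc 4: bank1 row2 -> MISS (open row2); precharges=1
Acc 5: bank2 row1 -> MISS (open row1); precharges=2
Acc 6: bank2 row2 -> MISS (open row2); precharges=3
Acc 7: bank2 row1 -> MISS (open row1); precharges=4
Acc 8: bank1 row1 -> MISS (open row1); precharges=5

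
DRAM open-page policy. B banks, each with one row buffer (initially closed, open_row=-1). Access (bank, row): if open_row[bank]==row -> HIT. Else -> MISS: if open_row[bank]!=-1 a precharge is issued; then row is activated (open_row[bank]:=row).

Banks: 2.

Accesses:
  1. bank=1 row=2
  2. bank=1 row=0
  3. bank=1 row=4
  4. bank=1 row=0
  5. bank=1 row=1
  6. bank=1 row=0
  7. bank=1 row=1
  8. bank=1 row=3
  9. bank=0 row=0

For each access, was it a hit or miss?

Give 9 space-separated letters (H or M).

Acc 1: bank1 row2 -> MISS (open row2); precharges=0
Acc 2: bank1 row0 -> MISS (open row0); precharges=1
Acc 3: bank1 row4 -> MISS (open row4); precharges=2
Acc 4: bank1 row0 -> MISS (open row0); precharges=3
Acc 5: bank1 row1 -> MISS (open row1); precharges=4
Acc 6: bank1 row0 -> MISS (open row0); precharges=5
Acc 7: bank1 row1 -> MISS (open row1); precharges=6
Acc 8: bank1 row3 -> MISS (open row3); precharges=7
Acc 9: bank0 row0 -> MISS (open row0); precharges=7

Answer: M M M M M M M M M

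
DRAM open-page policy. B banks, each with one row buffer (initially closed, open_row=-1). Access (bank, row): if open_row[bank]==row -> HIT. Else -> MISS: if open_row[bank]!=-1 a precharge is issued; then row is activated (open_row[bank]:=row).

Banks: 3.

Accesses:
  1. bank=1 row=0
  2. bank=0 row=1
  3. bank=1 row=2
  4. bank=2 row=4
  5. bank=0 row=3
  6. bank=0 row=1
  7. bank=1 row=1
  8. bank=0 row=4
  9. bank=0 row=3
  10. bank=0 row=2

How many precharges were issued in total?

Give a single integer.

Answer: 7

Derivation:
Acc 1: bank1 row0 -> MISS (open row0); precharges=0
Acc 2: bank0 row1 -> MISS (open row1); precharges=0
Acc 3: bank1 row2 -> MISS (open row2); precharges=1
Acc 4: bank2 row4 -> MISS (open row4); precharges=1
Acc 5: bank0 row3 -> MISS (open row3); precharges=2
Acc 6: bank0 row1 -> MISS (open row1); precharges=3
Acc 7: bank1 row1 -> MISS (open row1); precharges=4
Acc 8: bank0 row4 -> MISS (open row4); precharges=5
Acc 9: bank0 row3 -> MISS (open row3); precharges=6
Acc 10: bank0 row2 -> MISS (open row2); precharges=7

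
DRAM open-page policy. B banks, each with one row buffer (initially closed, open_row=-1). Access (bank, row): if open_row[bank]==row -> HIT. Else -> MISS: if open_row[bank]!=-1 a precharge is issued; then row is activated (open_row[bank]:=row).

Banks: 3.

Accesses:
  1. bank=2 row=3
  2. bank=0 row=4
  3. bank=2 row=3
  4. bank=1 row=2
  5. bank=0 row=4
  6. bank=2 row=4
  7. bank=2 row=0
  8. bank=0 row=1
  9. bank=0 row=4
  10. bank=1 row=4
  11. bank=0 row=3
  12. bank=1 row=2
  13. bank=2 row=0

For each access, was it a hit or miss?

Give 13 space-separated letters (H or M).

Acc 1: bank2 row3 -> MISS (open row3); precharges=0
Acc 2: bank0 row4 -> MISS (open row4); precharges=0
Acc 3: bank2 row3 -> HIT
Acc 4: bank1 row2 -> MISS (open row2); precharges=0
Acc 5: bank0 row4 -> HIT
Acc 6: bank2 row4 -> MISS (open row4); precharges=1
Acc 7: bank2 row0 -> MISS (open row0); precharges=2
Acc 8: bank0 row1 -> MISS (open row1); precharges=3
Acc 9: bank0 row4 -> MISS (open row4); precharges=4
Acc 10: bank1 row4 -> MISS (open row4); precharges=5
Acc 11: bank0 row3 -> MISS (open row3); precharges=6
Acc 12: bank1 row2 -> MISS (open row2); precharges=7
Acc 13: bank2 row0 -> HIT

Answer: M M H M H M M M M M M M H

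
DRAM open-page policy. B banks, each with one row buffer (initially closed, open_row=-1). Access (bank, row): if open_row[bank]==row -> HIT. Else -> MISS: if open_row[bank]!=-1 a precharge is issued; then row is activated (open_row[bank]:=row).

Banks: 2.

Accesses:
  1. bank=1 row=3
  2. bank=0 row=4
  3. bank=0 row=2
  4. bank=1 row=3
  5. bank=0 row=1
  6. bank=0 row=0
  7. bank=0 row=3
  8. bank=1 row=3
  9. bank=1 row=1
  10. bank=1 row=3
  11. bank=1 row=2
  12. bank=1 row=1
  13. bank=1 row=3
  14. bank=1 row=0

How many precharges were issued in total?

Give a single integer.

Acc 1: bank1 row3 -> MISS (open row3); precharges=0
Acc 2: bank0 row4 -> MISS (open row4); precharges=0
Acc 3: bank0 row2 -> MISS (open row2); precharges=1
Acc 4: bank1 row3 -> HIT
Acc 5: bank0 row1 -> MISS (open row1); precharges=2
Acc 6: bank0 row0 -> MISS (open row0); precharges=3
Acc 7: bank0 row3 -> MISS (open row3); precharges=4
Acc 8: bank1 row3 -> HIT
Acc 9: bank1 row1 -> MISS (open row1); precharges=5
Acc 10: bank1 row3 -> MISS (open row3); precharges=6
Acc 11: bank1 row2 -> MISS (open row2); precharges=7
Acc 12: bank1 row1 -> MISS (open row1); precharges=8
Acc 13: bank1 row3 -> MISS (open row3); precharges=9
Acc 14: bank1 row0 -> MISS (open row0); precharges=10

Answer: 10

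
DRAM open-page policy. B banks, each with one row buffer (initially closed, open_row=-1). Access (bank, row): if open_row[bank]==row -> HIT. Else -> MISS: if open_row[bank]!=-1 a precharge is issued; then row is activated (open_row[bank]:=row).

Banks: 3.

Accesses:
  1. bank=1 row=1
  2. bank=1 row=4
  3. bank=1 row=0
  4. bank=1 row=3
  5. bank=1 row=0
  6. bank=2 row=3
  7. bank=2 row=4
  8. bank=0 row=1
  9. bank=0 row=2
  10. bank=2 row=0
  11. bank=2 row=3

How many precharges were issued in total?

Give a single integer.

Answer: 8

Derivation:
Acc 1: bank1 row1 -> MISS (open row1); precharges=0
Acc 2: bank1 row4 -> MISS (open row4); precharges=1
Acc 3: bank1 row0 -> MISS (open row0); precharges=2
Acc 4: bank1 row3 -> MISS (open row3); precharges=3
Acc 5: bank1 row0 -> MISS (open row0); precharges=4
Acc 6: bank2 row3 -> MISS (open row3); precharges=4
Acc 7: bank2 row4 -> MISS (open row4); precharges=5
Acc 8: bank0 row1 -> MISS (open row1); precharges=5
Acc 9: bank0 row2 -> MISS (open row2); precharges=6
Acc 10: bank2 row0 -> MISS (open row0); precharges=7
Acc 11: bank2 row3 -> MISS (open row3); precharges=8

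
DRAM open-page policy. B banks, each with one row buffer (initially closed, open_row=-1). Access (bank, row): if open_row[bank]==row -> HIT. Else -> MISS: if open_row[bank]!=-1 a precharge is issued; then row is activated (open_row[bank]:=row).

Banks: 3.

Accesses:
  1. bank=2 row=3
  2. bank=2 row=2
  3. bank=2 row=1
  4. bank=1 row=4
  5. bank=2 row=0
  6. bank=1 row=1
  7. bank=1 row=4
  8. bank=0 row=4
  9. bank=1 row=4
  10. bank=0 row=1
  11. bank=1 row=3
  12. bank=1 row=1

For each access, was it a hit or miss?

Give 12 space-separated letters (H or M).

Acc 1: bank2 row3 -> MISS (open row3); precharges=0
Acc 2: bank2 row2 -> MISS (open row2); precharges=1
Acc 3: bank2 row1 -> MISS (open row1); precharges=2
Acc 4: bank1 row4 -> MISS (open row4); precharges=2
Acc 5: bank2 row0 -> MISS (open row0); precharges=3
Acc 6: bank1 row1 -> MISS (open row1); precharges=4
Acc 7: bank1 row4 -> MISS (open row4); precharges=5
Acc 8: bank0 row4 -> MISS (open row4); precharges=5
Acc 9: bank1 row4 -> HIT
Acc 10: bank0 row1 -> MISS (open row1); precharges=6
Acc 11: bank1 row3 -> MISS (open row3); precharges=7
Acc 12: bank1 row1 -> MISS (open row1); precharges=8

Answer: M M M M M M M M H M M M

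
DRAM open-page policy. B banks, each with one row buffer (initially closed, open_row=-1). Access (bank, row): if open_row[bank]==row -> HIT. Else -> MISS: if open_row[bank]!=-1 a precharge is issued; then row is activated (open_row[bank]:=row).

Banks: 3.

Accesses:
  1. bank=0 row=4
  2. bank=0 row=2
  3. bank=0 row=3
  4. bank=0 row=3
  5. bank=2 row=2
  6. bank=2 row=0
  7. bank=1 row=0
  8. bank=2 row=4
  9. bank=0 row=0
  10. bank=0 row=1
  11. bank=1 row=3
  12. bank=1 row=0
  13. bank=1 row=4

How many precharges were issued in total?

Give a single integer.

Acc 1: bank0 row4 -> MISS (open row4); precharges=0
Acc 2: bank0 row2 -> MISS (open row2); precharges=1
Acc 3: bank0 row3 -> MISS (open row3); precharges=2
Acc 4: bank0 row3 -> HIT
Acc 5: bank2 row2 -> MISS (open row2); precharges=2
Acc 6: bank2 row0 -> MISS (open row0); precharges=3
Acc 7: bank1 row0 -> MISS (open row0); precharges=3
Acc 8: bank2 row4 -> MISS (open row4); precharges=4
Acc 9: bank0 row0 -> MISS (open row0); precharges=5
Acc 10: bank0 row1 -> MISS (open row1); precharges=6
Acc 11: bank1 row3 -> MISS (open row3); precharges=7
Acc 12: bank1 row0 -> MISS (open row0); precharges=8
Acc 13: bank1 row4 -> MISS (open row4); precharges=9

Answer: 9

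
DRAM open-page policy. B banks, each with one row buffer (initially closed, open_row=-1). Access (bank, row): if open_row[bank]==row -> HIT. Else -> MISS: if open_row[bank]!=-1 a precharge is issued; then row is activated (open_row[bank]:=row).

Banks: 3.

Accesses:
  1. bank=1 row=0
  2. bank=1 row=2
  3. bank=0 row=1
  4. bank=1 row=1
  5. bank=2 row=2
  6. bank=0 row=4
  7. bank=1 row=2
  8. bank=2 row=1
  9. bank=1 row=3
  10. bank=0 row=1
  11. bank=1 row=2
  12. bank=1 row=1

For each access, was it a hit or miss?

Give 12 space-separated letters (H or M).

Answer: M M M M M M M M M M M M

Derivation:
Acc 1: bank1 row0 -> MISS (open row0); precharges=0
Acc 2: bank1 row2 -> MISS (open row2); precharges=1
Acc 3: bank0 row1 -> MISS (open row1); precharges=1
Acc 4: bank1 row1 -> MISS (open row1); precharges=2
Acc 5: bank2 row2 -> MISS (open row2); precharges=2
Acc 6: bank0 row4 -> MISS (open row4); precharges=3
Acc 7: bank1 row2 -> MISS (open row2); precharges=4
Acc 8: bank2 row1 -> MISS (open row1); precharges=5
Acc 9: bank1 row3 -> MISS (open row3); precharges=6
Acc 10: bank0 row1 -> MISS (open row1); precharges=7
Acc 11: bank1 row2 -> MISS (open row2); precharges=8
Acc 12: bank1 row1 -> MISS (open row1); precharges=9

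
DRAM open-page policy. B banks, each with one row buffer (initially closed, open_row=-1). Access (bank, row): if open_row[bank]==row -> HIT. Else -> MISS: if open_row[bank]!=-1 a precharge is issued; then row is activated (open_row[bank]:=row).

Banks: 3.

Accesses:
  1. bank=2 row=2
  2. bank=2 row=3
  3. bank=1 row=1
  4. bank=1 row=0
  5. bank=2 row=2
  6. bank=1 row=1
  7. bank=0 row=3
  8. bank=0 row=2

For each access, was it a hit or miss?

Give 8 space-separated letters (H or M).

Acc 1: bank2 row2 -> MISS (open row2); precharges=0
Acc 2: bank2 row3 -> MISS (open row3); precharges=1
Acc 3: bank1 row1 -> MISS (open row1); precharges=1
Acc 4: bank1 row0 -> MISS (open row0); precharges=2
Acc 5: bank2 row2 -> MISS (open row2); precharges=3
Acc 6: bank1 row1 -> MISS (open row1); precharges=4
Acc 7: bank0 row3 -> MISS (open row3); precharges=4
Acc 8: bank0 row2 -> MISS (open row2); precharges=5

Answer: M M M M M M M M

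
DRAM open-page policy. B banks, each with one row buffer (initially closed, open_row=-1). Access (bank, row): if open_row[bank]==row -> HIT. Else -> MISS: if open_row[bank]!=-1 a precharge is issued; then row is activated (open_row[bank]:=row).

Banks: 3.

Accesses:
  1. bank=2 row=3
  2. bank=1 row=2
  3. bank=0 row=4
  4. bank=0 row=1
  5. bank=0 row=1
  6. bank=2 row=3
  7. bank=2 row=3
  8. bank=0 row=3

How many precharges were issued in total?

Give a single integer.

Answer: 2

Derivation:
Acc 1: bank2 row3 -> MISS (open row3); precharges=0
Acc 2: bank1 row2 -> MISS (open row2); precharges=0
Acc 3: bank0 row4 -> MISS (open row4); precharges=0
Acc 4: bank0 row1 -> MISS (open row1); precharges=1
Acc 5: bank0 row1 -> HIT
Acc 6: bank2 row3 -> HIT
Acc 7: bank2 row3 -> HIT
Acc 8: bank0 row3 -> MISS (open row3); precharges=2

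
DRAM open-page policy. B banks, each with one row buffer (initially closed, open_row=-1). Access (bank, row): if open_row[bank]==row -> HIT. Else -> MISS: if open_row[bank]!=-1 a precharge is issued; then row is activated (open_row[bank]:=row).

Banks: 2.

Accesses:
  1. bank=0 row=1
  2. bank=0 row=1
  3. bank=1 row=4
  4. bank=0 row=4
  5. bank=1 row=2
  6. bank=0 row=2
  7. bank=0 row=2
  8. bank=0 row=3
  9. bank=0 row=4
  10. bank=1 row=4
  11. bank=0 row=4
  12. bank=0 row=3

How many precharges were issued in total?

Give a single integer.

Answer: 7

Derivation:
Acc 1: bank0 row1 -> MISS (open row1); precharges=0
Acc 2: bank0 row1 -> HIT
Acc 3: bank1 row4 -> MISS (open row4); precharges=0
Acc 4: bank0 row4 -> MISS (open row4); precharges=1
Acc 5: bank1 row2 -> MISS (open row2); precharges=2
Acc 6: bank0 row2 -> MISS (open row2); precharges=3
Acc 7: bank0 row2 -> HIT
Acc 8: bank0 row3 -> MISS (open row3); precharges=4
Acc 9: bank0 row4 -> MISS (open row4); precharges=5
Acc 10: bank1 row4 -> MISS (open row4); precharges=6
Acc 11: bank0 row4 -> HIT
Acc 12: bank0 row3 -> MISS (open row3); precharges=7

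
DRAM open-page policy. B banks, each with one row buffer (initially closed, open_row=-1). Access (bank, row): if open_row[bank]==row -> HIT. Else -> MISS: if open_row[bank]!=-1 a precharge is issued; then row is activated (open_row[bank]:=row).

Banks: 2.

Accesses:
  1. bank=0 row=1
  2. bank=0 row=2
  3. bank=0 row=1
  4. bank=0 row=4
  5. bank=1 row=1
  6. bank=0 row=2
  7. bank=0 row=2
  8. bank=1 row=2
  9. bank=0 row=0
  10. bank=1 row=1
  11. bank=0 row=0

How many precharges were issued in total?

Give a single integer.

Answer: 7

Derivation:
Acc 1: bank0 row1 -> MISS (open row1); precharges=0
Acc 2: bank0 row2 -> MISS (open row2); precharges=1
Acc 3: bank0 row1 -> MISS (open row1); precharges=2
Acc 4: bank0 row4 -> MISS (open row4); precharges=3
Acc 5: bank1 row1 -> MISS (open row1); precharges=3
Acc 6: bank0 row2 -> MISS (open row2); precharges=4
Acc 7: bank0 row2 -> HIT
Acc 8: bank1 row2 -> MISS (open row2); precharges=5
Acc 9: bank0 row0 -> MISS (open row0); precharges=6
Acc 10: bank1 row1 -> MISS (open row1); precharges=7
Acc 11: bank0 row0 -> HIT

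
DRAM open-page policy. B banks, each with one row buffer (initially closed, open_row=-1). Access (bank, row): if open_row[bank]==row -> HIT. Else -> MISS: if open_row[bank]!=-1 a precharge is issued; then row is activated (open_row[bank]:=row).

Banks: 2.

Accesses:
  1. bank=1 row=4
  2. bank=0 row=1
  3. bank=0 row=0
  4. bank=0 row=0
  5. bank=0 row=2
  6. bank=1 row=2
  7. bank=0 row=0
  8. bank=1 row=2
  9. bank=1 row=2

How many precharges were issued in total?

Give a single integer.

Acc 1: bank1 row4 -> MISS (open row4); precharges=0
Acc 2: bank0 row1 -> MISS (open row1); precharges=0
Acc 3: bank0 row0 -> MISS (open row0); precharges=1
Acc 4: bank0 row0 -> HIT
Acc 5: bank0 row2 -> MISS (open row2); precharges=2
Acc 6: bank1 row2 -> MISS (open row2); precharges=3
Acc 7: bank0 row0 -> MISS (open row0); precharges=4
Acc 8: bank1 row2 -> HIT
Acc 9: bank1 row2 -> HIT

Answer: 4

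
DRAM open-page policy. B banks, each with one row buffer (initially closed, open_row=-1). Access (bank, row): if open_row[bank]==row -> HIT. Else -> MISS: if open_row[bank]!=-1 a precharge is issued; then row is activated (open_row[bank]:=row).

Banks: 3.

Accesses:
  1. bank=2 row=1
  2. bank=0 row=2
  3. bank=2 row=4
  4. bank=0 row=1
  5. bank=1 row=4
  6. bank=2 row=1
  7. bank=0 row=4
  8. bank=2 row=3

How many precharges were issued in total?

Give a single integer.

Acc 1: bank2 row1 -> MISS (open row1); precharges=0
Acc 2: bank0 row2 -> MISS (open row2); precharges=0
Acc 3: bank2 row4 -> MISS (open row4); precharges=1
Acc 4: bank0 row1 -> MISS (open row1); precharges=2
Acc 5: bank1 row4 -> MISS (open row4); precharges=2
Acc 6: bank2 row1 -> MISS (open row1); precharges=3
Acc 7: bank0 row4 -> MISS (open row4); precharges=4
Acc 8: bank2 row3 -> MISS (open row3); precharges=5

Answer: 5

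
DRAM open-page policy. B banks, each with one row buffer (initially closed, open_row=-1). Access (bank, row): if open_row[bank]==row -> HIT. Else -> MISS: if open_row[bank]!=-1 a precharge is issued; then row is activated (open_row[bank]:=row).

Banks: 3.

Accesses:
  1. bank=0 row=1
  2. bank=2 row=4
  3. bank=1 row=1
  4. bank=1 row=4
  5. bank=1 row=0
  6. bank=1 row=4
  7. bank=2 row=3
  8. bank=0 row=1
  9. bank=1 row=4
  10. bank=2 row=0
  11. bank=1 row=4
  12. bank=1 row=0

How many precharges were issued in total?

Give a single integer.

Acc 1: bank0 row1 -> MISS (open row1); precharges=0
Acc 2: bank2 row4 -> MISS (open row4); precharges=0
Acc 3: bank1 row1 -> MISS (open row1); precharges=0
Acc 4: bank1 row4 -> MISS (open row4); precharges=1
Acc 5: bank1 row0 -> MISS (open row0); precharges=2
Acc 6: bank1 row4 -> MISS (open row4); precharges=3
Acc 7: bank2 row3 -> MISS (open row3); precharges=4
Acc 8: bank0 row1 -> HIT
Acc 9: bank1 row4 -> HIT
Acc 10: bank2 row0 -> MISS (open row0); precharges=5
Acc 11: bank1 row4 -> HIT
Acc 12: bank1 row0 -> MISS (open row0); precharges=6

Answer: 6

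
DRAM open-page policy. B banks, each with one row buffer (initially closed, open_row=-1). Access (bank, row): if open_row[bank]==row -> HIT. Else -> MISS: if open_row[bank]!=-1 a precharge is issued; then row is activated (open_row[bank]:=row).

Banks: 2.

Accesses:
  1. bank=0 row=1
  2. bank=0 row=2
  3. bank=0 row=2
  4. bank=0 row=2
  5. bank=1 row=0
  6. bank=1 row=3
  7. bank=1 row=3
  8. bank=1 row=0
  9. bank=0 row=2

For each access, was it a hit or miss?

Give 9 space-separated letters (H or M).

Acc 1: bank0 row1 -> MISS (open row1); precharges=0
Acc 2: bank0 row2 -> MISS (open row2); precharges=1
Acc 3: bank0 row2 -> HIT
Acc 4: bank0 row2 -> HIT
Acc 5: bank1 row0 -> MISS (open row0); precharges=1
Acc 6: bank1 row3 -> MISS (open row3); precharges=2
Acc 7: bank1 row3 -> HIT
Acc 8: bank1 row0 -> MISS (open row0); precharges=3
Acc 9: bank0 row2 -> HIT

Answer: M M H H M M H M H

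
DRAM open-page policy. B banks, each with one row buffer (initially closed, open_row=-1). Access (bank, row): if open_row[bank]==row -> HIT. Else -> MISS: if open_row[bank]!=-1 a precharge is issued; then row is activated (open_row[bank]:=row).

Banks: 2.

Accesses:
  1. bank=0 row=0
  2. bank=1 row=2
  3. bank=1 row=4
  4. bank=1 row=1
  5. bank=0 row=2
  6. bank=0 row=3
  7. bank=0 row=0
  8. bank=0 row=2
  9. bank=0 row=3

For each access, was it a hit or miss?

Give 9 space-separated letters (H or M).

Answer: M M M M M M M M M

Derivation:
Acc 1: bank0 row0 -> MISS (open row0); precharges=0
Acc 2: bank1 row2 -> MISS (open row2); precharges=0
Acc 3: bank1 row4 -> MISS (open row4); precharges=1
Acc 4: bank1 row1 -> MISS (open row1); precharges=2
Acc 5: bank0 row2 -> MISS (open row2); precharges=3
Acc 6: bank0 row3 -> MISS (open row3); precharges=4
Acc 7: bank0 row0 -> MISS (open row0); precharges=5
Acc 8: bank0 row2 -> MISS (open row2); precharges=6
Acc 9: bank0 row3 -> MISS (open row3); precharges=7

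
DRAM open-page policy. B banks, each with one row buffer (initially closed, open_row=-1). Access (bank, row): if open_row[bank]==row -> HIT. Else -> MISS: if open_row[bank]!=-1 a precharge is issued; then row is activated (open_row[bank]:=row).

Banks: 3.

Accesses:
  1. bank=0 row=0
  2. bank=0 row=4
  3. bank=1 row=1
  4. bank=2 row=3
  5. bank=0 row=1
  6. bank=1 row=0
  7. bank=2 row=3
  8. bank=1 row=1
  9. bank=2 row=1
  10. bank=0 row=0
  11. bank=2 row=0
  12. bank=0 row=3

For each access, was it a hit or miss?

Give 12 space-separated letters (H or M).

Answer: M M M M M M H M M M M M

Derivation:
Acc 1: bank0 row0 -> MISS (open row0); precharges=0
Acc 2: bank0 row4 -> MISS (open row4); precharges=1
Acc 3: bank1 row1 -> MISS (open row1); precharges=1
Acc 4: bank2 row3 -> MISS (open row3); precharges=1
Acc 5: bank0 row1 -> MISS (open row1); precharges=2
Acc 6: bank1 row0 -> MISS (open row0); precharges=3
Acc 7: bank2 row3 -> HIT
Acc 8: bank1 row1 -> MISS (open row1); precharges=4
Acc 9: bank2 row1 -> MISS (open row1); precharges=5
Acc 10: bank0 row0 -> MISS (open row0); precharges=6
Acc 11: bank2 row0 -> MISS (open row0); precharges=7
Acc 12: bank0 row3 -> MISS (open row3); precharges=8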